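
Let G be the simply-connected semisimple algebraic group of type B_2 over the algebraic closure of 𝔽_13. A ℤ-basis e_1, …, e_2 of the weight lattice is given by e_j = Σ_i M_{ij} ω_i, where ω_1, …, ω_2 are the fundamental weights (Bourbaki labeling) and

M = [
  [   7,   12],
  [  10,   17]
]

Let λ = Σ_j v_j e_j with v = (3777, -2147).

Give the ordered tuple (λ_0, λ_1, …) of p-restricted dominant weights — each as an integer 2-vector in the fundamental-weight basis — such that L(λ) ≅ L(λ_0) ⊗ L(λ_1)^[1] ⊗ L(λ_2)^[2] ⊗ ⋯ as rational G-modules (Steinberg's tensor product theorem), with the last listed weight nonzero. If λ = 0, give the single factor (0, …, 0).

((12, 10), (12, 6), (3, 7))

Compute c_i = Σ_j M_{ij} v_j with v = (3777, -2147):
  c_1 = 7·3777 + (12)·(-2147) = 675
  c_2 = 10·3777 + (17)·(-2147) = 1271
Base-13 expansion of each c_i:
  c_1 = 675 = 12·13^0 + 12·13^1 + 3·13^2
  c_2 = 1271 = 10·13^0 + 6·13^1 + 7·13^2
Factor λ_0 = (12, 10)
Factor λ_1 = (12, 6)
Factor λ_2 = (3, 7)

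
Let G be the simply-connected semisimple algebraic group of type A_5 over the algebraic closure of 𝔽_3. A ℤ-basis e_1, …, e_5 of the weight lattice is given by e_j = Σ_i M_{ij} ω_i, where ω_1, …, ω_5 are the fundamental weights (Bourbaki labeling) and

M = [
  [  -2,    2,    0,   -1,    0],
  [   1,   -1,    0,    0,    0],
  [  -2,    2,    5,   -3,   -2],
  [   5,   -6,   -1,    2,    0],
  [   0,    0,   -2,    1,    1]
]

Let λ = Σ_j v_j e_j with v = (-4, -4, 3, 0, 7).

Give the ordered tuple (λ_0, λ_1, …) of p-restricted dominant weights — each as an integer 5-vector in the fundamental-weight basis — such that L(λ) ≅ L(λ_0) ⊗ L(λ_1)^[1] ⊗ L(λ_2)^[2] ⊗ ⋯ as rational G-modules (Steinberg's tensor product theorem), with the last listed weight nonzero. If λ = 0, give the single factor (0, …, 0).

Converting to the ω-basis (c_i = row i of M dotted with v = (-4, -4, 3, 0, 7)):
  c_1 = (-2)·(-4) + (2)·(-4) + (0)·(3) + (-1)·(0) + (0)·(7) = 0
  c_2 = (1)·(-4) + (-1)·(-4) + (0)·(3) + (0)·(0) + (0)·(7) = 0
  c_3 = (-2)·(-4) + (2)·(-4) + (5)·(3) + (-3)·(0) + (-2)·(7) = 1
  c_4 = (5)·(-4) + (-6)·(-4) + (-1)·(3) + (2)·(0) + (0)·(7) = 1
  c_5 = (0)·(-4) + (0)·(-4) + (-2)·(3) + (1)·(0) + (1)·(7) = 1
Base-3 expansion of each c_i:
  c_1 = 0
  c_2 = 0
  c_3 = 1 = 1·3^0
  c_4 = 1 = 1·3^0
  c_5 = 1 = 1·3^0
Factor λ_0 = (0, 0, 1, 1, 1)

((0, 0, 1, 1, 1),)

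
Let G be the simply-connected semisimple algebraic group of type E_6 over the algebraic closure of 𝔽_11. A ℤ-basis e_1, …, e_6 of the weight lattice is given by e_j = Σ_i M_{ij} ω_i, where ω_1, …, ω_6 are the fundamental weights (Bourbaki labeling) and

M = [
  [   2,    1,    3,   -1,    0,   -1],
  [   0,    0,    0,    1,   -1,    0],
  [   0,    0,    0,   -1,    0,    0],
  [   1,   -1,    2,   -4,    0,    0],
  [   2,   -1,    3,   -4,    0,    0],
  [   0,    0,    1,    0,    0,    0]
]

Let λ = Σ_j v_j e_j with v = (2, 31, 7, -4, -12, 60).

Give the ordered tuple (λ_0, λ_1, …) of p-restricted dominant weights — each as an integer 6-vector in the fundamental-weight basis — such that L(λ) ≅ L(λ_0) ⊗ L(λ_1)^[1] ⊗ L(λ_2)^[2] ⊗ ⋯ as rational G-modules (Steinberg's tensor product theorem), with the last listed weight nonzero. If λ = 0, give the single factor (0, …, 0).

Converting to the ω-basis (c_i = row i of M dotted with v = (2, 31, 7, -4, -12, 60)):
  c_1 = 2*2 + 1*31 + 3*7 + -1*-4 + 0*-12 + -1*60 = 0
  c_2 = 0*2 + 0*31 + 0*7 + 1*-4 + -1*-12 + 0*60 = 8
  c_3 = 0*2 + 0*31 + 0*7 + -1*-4 + 0*-12 + 0*60 = 4
  c_4 = 1*2 + -1*31 + 2*7 + -4*-4 + 0*-12 + 0*60 = 1
  c_5 = 2*2 + -1*31 + 3*7 + -4*-4 + 0*-12 + 0*60 = 10
  c_6 = 0*2 + 0*31 + 1*7 + 0*-4 + 0*-12 + 0*60 = 7
Expand coordinatewise in base 11:
  c_1 = 0
  c_2 = 8 = 8·11^0
  c_3 = 4 = 4·11^0
  c_4 = 1 = 1·11^0
  c_5 = 10 = 10·11^0
  c_6 = 7 = 7·11^0
p-restricted factor λ_0 = (0, 8, 4, 1, 10, 7)

((0, 8, 4, 1, 10, 7),)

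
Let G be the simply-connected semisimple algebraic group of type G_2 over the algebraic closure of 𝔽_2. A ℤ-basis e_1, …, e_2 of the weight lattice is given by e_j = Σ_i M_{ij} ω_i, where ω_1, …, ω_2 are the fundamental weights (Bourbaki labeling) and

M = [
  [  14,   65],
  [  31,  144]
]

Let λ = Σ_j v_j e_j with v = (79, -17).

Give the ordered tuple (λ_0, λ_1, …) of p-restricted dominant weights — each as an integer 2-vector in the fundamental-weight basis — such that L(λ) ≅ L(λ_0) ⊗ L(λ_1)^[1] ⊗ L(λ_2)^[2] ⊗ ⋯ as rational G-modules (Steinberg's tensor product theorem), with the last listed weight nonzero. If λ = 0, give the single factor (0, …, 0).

((1, 1),)

In the fundamental-weight basis, λ has coordinates c = M·v (v = (79, -17)):
  c_1 = (14)·(79) + (65)·(-17) = 1
  c_2 = (31)·(79) + (144)·(-17) = 1
Writing each c_i in base p = 2:
  c_1 = 1 = 1·2^0
  c_2 = 1 = 1·2^0
p-restricted factor λ_0 = (1, 1)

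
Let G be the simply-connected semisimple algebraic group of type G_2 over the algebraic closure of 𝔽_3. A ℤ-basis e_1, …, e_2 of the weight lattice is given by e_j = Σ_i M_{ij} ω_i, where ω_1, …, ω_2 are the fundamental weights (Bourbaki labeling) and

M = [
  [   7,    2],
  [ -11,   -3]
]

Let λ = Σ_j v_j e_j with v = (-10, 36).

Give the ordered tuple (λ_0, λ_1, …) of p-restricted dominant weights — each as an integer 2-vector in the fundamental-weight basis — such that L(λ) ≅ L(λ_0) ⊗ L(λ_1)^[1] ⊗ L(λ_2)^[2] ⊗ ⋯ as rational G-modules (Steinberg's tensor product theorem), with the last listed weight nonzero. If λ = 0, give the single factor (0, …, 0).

((2, 2),)

In the fundamental-weight basis, λ has coordinates c = M·v (v = (-10, 36)):
  c_1 = (7)·(-10) + (2)·(36) = 2
  c_2 = (-11)·(-10) + (-3)·(36) = 2
Base-3 expansion of each c_i:
  c_1 = 2 = 2·3^0
  c_2 = 2 = 2·3^0
Factor λ_0 = (2, 2)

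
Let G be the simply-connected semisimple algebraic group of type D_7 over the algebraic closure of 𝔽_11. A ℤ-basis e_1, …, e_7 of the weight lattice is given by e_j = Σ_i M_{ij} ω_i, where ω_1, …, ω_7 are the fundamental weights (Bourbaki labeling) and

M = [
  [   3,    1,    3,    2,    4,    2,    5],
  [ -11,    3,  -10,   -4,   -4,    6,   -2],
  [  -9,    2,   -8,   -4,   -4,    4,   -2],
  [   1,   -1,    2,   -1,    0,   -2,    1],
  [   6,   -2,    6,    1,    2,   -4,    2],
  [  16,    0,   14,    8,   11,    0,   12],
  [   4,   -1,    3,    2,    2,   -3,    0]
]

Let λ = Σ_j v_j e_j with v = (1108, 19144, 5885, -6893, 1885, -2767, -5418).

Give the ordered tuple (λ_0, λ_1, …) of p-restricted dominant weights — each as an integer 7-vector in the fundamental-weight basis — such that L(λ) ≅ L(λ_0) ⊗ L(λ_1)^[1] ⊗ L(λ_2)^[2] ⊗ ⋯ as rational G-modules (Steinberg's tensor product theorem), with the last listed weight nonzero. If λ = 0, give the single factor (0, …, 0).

((10, 0, 2, 6, 9, 0, 7), (3, 5, 6, 1, 4, 8, 1), (10, 5, 8, 6, 6, 5, 10))

Change of basis e → ω: c = M·v where v = (1108, 19144, 5885, -6893, 1885, -2767, -5418):
  c_1 = 3*1108 + 1*19144 + 3*5885 + 2*-6893 + 4*1885 + 2*-2767 + 5*-5418 = 1253
  c_2 = -11*1108 + 3*19144 + -10*5885 + -4*-6893 + -4*1885 + 6*-2767 + -2*-5418 = 660
  c_3 = -9*1108 + 2*19144 + -8*5885 + -4*-6893 + -4*1885 + 4*-2767 + -2*-5418 = 1036
  c_4 = 1*1108 + -1*19144 + 2*5885 + -1*-6893 + 0*1885 + -2*-2767 + 1*-5418 = 743
  c_5 = 6*1108 + -2*19144 + 6*5885 + 1*-6893 + 2*1885 + -4*-2767 + 2*-5418 = 779
  c_6 = 16*1108 + 0*19144 + 14*5885 + 8*-6893 + 11*1885 + 0*-2767 + 12*-5418 = 693
  c_7 = 4*1108 + -1*19144 + 3*5885 + 2*-6893 + 2*1885 + -3*-2767 + 0*-5418 = 1228
Writing each c_i in base p = 11:
  c_1 = 1253 = 10·11^0 + 3·11^1 + 10·11^2
  c_2 = 660 = 0·11^0 + 5·11^1 + 5·11^2
  c_3 = 1036 = 2·11^0 + 6·11^1 + 8·11^2
  c_4 = 743 = 6·11^0 + 1·11^1 + 6·11^2
  c_5 = 779 = 9·11^0 + 4·11^1 + 6·11^2
  c_6 = 693 = 0·11^0 + 8·11^1 + 5·11^2
  c_7 = 1228 = 7·11^0 + 1·11^1 + 10·11^2
p-restricted factor λ_0 = (10, 0, 2, 6, 9, 0, 7)
p-restricted factor λ_1 = (3, 5, 6, 1, 4, 8, 1)
p-restricted factor λ_2 = (10, 5, 8, 6, 6, 5, 10)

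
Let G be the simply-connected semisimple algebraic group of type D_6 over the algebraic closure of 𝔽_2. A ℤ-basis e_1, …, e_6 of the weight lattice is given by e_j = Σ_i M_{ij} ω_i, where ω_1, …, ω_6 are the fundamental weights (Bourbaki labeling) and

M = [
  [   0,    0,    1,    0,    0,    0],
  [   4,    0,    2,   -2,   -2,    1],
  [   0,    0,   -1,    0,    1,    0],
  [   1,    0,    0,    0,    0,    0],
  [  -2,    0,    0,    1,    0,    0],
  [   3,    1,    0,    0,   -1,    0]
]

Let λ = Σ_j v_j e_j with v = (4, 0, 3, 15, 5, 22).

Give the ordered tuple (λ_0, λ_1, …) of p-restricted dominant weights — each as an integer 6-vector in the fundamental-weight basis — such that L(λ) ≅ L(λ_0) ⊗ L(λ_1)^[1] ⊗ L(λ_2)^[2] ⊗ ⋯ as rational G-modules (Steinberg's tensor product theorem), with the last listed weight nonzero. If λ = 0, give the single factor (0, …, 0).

((1, 0, 0, 0, 1, 1), (1, 0, 1, 0, 1, 1), (0, 1, 0, 1, 1, 1))

Change of basis e → ω: c = M·v where v = (4, 0, 3, 15, 5, 22):
  c_1 = 0*4 + 0*0 + 1*3 + 0*15 + 0*5 + 0*22 = 3
  c_2 = 4*4 + 0*0 + 2*3 + -2*15 + -2*5 + 1*22 = 4
  c_3 = 0*4 + 0*0 + -1*3 + 0*15 + 1*5 + 0*22 = 2
  c_4 = 1*4 + 0*0 + 0*3 + 0*15 + 0*5 + 0*22 = 4
  c_5 = -2*4 + 0*0 + 0*3 + 1*15 + 0*5 + 0*22 = 7
  c_6 = 3*4 + 1*0 + 0*3 + 0*15 + -1*5 + 0*22 = 7
Writing each c_i in base p = 2:
  c_1 = 3 = 1·2^0 + 1·2^1
  c_2 = 4 = 0·2^0 + 0·2^1 + 1·2^2
  c_3 = 2 = 0·2^0 + 1·2^1
  c_4 = 4 = 0·2^0 + 0·2^1 + 1·2^2
  c_5 = 7 = 1·2^0 + 1·2^1 + 1·2^2
  c_6 = 7 = 1·2^0 + 1·2^1 + 1·2^2
λ_0 = (1, 0, 0, 0, 1, 1)
λ_1 = (1, 0, 1, 0, 1, 1)
λ_2 = (0, 1, 0, 1, 1, 1)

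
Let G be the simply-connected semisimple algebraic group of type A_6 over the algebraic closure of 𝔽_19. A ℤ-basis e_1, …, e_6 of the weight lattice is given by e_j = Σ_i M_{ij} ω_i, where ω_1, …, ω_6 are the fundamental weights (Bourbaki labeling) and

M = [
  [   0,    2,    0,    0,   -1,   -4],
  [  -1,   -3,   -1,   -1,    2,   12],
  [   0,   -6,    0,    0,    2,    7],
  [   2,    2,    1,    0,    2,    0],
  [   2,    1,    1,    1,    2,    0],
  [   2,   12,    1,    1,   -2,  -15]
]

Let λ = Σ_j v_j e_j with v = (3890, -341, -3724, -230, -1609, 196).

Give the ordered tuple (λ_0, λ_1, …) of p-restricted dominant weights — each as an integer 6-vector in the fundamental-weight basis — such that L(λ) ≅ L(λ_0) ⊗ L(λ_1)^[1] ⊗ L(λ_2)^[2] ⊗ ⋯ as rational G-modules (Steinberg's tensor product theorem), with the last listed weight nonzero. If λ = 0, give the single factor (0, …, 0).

((10, 12, 10, 4, 1, 12), (7, 11, 10, 8, 14, 0))

Change of basis e → ω: c = M·v where v = (3890, -341, -3724, -230, -1609, 196):
  c_1 = 0*3890 + 2*-341 + 0*-3724 + 0*-230 + -1*-1609 + -4*196 = 143
  c_2 = -1*3890 + -3*-341 + -1*-3724 + -1*-230 + 2*-1609 + 12*196 = 221
  c_3 = 0*3890 + -6*-341 + 0*-3724 + 0*-230 + 2*-1609 + 7*196 = 200
  c_4 = 2*3890 + 2*-341 + 1*-3724 + 0*-230 + 2*-1609 + 0*196 = 156
  c_5 = 2*3890 + 1*-341 + 1*-3724 + 1*-230 + 2*-1609 + 0*196 = 267
  c_6 = 2*3890 + 12*-341 + 1*-3724 + 1*-230 + -2*-1609 + -15*196 = 12
p = 19; digits c_i = Σ_j d_{ij}·19^j, 0 ≤ d_{ij} < 19:
  c_1 = 143 = 10·19^0 + 7·19^1
  c_2 = 221 = 12·19^0 + 11·19^1
  c_3 = 200 = 10·19^0 + 10·19^1
  c_4 = 156 = 4·19^0 + 8·19^1
  c_5 = 267 = 1·19^0 + 14·19^1
  c_6 = 12 = 12·19^0
Factor λ_0 = (10, 12, 10, 4, 1, 12)
Factor λ_1 = (7, 11, 10, 8, 14, 0)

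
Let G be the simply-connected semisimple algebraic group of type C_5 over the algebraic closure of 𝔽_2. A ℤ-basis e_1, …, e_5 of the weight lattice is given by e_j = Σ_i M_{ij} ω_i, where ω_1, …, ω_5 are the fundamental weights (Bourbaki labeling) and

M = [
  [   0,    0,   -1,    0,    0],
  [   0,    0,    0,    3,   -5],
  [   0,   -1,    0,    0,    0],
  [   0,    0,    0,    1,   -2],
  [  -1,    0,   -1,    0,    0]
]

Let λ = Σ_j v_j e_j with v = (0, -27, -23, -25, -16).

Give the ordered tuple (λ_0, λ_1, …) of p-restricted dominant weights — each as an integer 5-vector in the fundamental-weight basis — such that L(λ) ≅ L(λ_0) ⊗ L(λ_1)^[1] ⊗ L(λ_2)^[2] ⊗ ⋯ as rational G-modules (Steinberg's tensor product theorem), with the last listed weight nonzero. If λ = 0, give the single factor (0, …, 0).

Change of basis e → ω: c = M·v where v = (0, -27, -23, -25, -16):
  c_1 = 0*0 + 0*-27 + -1*-23 + 0*-25 + 0*-16 = 23
  c_2 = 0*0 + 0*-27 + 0*-23 + 3*-25 + -5*-16 = 5
  c_3 = 0*0 + -1*-27 + 0*-23 + 0*-25 + 0*-16 = 27
  c_4 = 0*0 + 0*-27 + 0*-23 + 1*-25 + -2*-16 = 7
  c_5 = -1*0 + 0*-27 + -1*-23 + 0*-25 + 0*-16 = 23
Expand coordinatewise in base 2:
  c_1 = 23 = 1·2^0 + 1·2^1 + 1·2^2 + 0·2^3 + 1·2^4
  c_2 = 5 = 1·2^0 + 0·2^1 + 1·2^2
  c_3 = 27 = 1·2^0 + 1·2^1 + 0·2^2 + 1·2^3 + 1·2^4
  c_4 = 7 = 1·2^0 + 1·2^1 + 1·2^2
  c_5 = 23 = 1·2^0 + 1·2^1 + 1·2^2 + 0·2^3 + 1·2^4
λ_0 = (1, 1, 1, 1, 1)
λ_1 = (1, 0, 1, 1, 1)
λ_2 = (1, 1, 0, 1, 1)
λ_3 = (0, 0, 1, 0, 0)
λ_4 = (1, 0, 1, 0, 1)

((1, 1, 1, 1, 1), (1, 0, 1, 1, 1), (1, 1, 0, 1, 1), (0, 0, 1, 0, 0), (1, 0, 1, 0, 1))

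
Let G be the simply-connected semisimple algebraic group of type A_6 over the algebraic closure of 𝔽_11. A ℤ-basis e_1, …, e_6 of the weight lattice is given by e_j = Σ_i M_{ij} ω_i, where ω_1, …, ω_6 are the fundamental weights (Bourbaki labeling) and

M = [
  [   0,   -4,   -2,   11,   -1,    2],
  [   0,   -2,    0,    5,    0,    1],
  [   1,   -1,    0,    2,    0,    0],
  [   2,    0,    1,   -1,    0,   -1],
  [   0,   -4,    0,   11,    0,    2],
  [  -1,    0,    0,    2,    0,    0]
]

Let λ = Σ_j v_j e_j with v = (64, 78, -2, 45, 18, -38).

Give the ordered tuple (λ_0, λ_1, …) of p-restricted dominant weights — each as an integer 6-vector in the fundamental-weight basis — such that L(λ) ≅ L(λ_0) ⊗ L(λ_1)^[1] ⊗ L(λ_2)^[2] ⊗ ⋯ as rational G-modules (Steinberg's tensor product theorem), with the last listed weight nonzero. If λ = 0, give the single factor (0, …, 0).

((5, 9, 10, 9, 8, 4), (8, 2, 6, 10, 9, 2))

Converting to the ω-basis (c_i = row i of M dotted with v = (64, 78, -2, 45, 18, -38)):
  c_1 = 0*64 + -4*78 + -2*-2 + 11*45 + -1*18 + 2*-38 = 93
  c_2 = 0*64 + -2*78 + 0*-2 + 5*45 + 0*18 + 1*-38 = 31
  c_3 = 1*64 + -1*78 + 0*-2 + 2*45 + 0*18 + 0*-38 = 76
  c_4 = 2*64 + 0*78 + 1*-2 + -1*45 + 0*18 + -1*-38 = 119
  c_5 = 0*64 + -4*78 + 0*-2 + 11*45 + 0*18 + 2*-38 = 107
  c_6 = -1*64 + 0*78 + 0*-2 + 2*45 + 0*18 + 0*-38 = 26
Expand coordinatewise in base 11:
  c_1 = 93 = 5·11^0 + 8·11^1
  c_2 = 31 = 9·11^0 + 2·11^1
  c_3 = 76 = 10·11^0 + 6·11^1
  c_4 = 119 = 9·11^0 + 10·11^1
  c_5 = 107 = 8·11^0 + 9·11^1
  c_6 = 26 = 4·11^0 + 2·11^1
p-restricted factor λ_0 = (5, 9, 10, 9, 8, 4)
p-restricted factor λ_1 = (8, 2, 6, 10, 9, 2)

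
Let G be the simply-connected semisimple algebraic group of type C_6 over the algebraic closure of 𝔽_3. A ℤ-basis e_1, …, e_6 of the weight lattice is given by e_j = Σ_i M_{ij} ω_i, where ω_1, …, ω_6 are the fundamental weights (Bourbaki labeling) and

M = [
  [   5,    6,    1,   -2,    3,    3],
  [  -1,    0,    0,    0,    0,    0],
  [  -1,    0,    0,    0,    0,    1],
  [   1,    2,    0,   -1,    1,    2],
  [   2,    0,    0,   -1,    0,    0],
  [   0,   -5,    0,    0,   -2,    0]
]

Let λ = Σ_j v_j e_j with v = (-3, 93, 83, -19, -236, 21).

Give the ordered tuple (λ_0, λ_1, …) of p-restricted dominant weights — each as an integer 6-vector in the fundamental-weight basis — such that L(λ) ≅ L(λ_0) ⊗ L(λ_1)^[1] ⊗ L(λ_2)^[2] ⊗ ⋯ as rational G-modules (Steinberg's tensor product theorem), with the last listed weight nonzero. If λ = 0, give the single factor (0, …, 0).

In the fundamental-weight basis, λ has coordinates c = M·v (v = (-3, 93, 83, -19, -236, 21)):
  c_1 = (5)·(-3) + 6·93 + 1·83 + (-2)·(-19) + (3)·(-236) + 3·21 = 19
  c_2 = (-1)·(-3) + 0·93 + 0·83 + (0)·(-19) + (0)·(-236) + 0·21 = 3
  c_3 = (-1)·(-3) + 0·93 + 0·83 + (0)·(-19) + (0)·(-236) + 1·21 = 24
  c_4 = (1)·(-3) + 2·93 + 0·83 + (-1)·(-19) + (1)·(-236) + 2·21 = 8
  c_5 = (2)·(-3) + 0·93 + 0·83 + (-1)·(-19) + (0)·(-236) + 0·21 = 13
  c_6 = (0)·(-3) + (-5)·(93) + 0·83 + (0)·(-19) + (-2)·(-236) + 0·21 = 7
Expand coordinatewise in base 3:
  c_1 = 19 = 1·3^0 + 0·3^1 + 2·3^2
  c_2 = 3 = 0·3^0 + 1·3^1
  c_3 = 24 = 0·3^0 + 2·3^1 + 2·3^2
  c_4 = 8 = 2·3^0 + 2·3^1
  c_5 = 13 = 1·3^0 + 1·3^1 + 1·3^2
  c_6 = 7 = 1·3^0 + 2·3^1
λ_0 = (1, 0, 0, 2, 1, 1)
λ_1 = (0, 1, 2, 2, 1, 2)
λ_2 = (2, 0, 2, 0, 1, 0)

((1, 0, 0, 2, 1, 1), (0, 1, 2, 2, 1, 2), (2, 0, 2, 0, 1, 0))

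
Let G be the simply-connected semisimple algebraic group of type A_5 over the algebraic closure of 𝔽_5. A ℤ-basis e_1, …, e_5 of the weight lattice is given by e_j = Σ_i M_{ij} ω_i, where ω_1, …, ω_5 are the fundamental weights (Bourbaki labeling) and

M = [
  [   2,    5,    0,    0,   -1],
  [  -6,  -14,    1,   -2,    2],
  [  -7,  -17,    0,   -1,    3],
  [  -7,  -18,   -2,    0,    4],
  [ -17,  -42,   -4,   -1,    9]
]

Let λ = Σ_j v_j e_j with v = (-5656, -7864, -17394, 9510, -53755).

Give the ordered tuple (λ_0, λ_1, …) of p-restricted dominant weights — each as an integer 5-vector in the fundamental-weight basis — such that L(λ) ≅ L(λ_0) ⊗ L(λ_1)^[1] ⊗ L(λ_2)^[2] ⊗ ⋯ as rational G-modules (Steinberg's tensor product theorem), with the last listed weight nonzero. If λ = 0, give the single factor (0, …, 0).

Change of basis e → ω: c = M·v where v = (-5656, -7864, -17394, 9510, -53755):
  c_1 = 2*-5656 + 5*-7864 + 0*-17394 + 0*9510 + -1*-53755 = 3123
  c_2 = -6*-5656 + -14*-7864 + 1*-17394 + -2*9510 + 2*-53755 = 108
  c_3 = -7*-5656 + -17*-7864 + 0*-17394 + -1*9510 + 3*-53755 = 2505
  c_4 = -7*-5656 + -18*-7864 + -2*-17394 + 0*9510 + 4*-53755 = 912
  c_5 = -17*-5656 + -42*-7864 + -4*-17394 + -1*9510 + 9*-53755 = 2711
Expand coordinatewise in base 5:
  c_1 = 3123 = 3·5^0 + 4·5^1 + 4·5^2 + 4·5^3 + 4·5^4
  c_2 = 108 = 3·5^0 + 1·5^1 + 4·5^2
  c_3 = 2505 = 0·5^0 + 1·5^1 + 0·5^2 + 0·5^3 + 4·5^4
  c_4 = 912 = 2·5^0 + 2·5^1 + 1·5^2 + 2·5^3 + 1·5^4
  c_5 = 2711 = 1·5^0 + 2·5^1 + 3·5^2 + 1·5^3 + 4·5^4
λ_0 = (3, 3, 0, 2, 1)
λ_1 = (4, 1, 1, 2, 2)
λ_2 = (4, 4, 0, 1, 3)
λ_3 = (4, 0, 0, 2, 1)
λ_4 = (4, 0, 4, 1, 4)

((3, 3, 0, 2, 1), (4, 1, 1, 2, 2), (4, 4, 0, 1, 3), (4, 0, 0, 2, 1), (4, 0, 4, 1, 4))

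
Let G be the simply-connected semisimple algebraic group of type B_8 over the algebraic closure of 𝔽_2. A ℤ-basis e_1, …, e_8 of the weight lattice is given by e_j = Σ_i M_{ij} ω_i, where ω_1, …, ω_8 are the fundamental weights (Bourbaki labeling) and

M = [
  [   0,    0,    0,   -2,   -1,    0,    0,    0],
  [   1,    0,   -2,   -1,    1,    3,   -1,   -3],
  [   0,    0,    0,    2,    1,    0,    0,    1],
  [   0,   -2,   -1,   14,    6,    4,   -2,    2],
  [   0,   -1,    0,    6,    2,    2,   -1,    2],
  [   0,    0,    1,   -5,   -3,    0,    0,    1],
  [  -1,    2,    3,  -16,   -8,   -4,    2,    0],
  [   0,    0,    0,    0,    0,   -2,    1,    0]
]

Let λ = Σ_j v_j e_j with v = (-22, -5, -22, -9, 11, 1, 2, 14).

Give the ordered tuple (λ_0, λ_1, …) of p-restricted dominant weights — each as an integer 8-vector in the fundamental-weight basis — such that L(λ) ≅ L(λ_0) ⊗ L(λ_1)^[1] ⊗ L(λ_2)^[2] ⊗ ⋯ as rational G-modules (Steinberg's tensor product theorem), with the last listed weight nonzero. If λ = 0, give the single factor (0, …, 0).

Change of basis e → ω: c = M·v where v = (-22, -5, -22, -9, 11, 1, 2, 14):
  c_1 = (0)·(-22) + (0)·(-5) + (0)·(-22) + (-2)·(-9) + (-1)·(11) + (0)·(1) + (0)·(2) + (0)·(14) = 7
  c_2 = (1)·(-22) + (0)·(-5) + (-2)·(-22) + (-1)·(-9) + (1)·(11) + (3)·(1) + (-1)·(2) + (-3)·(14) = 1
  c_3 = (0)·(-22) + (0)·(-5) + (0)·(-22) + (2)·(-9) + (1)·(11) + (0)·(1) + (0)·(2) + (1)·(14) = 7
  c_4 = (0)·(-22) + (-2)·(-5) + (-1)·(-22) + (14)·(-9) + (6)·(11) + (4)·(1) + (-2)·(2) + (2)·(14) = 0
  c_5 = (0)·(-22) + (-1)·(-5) + (0)·(-22) + (6)·(-9) + (2)·(11) + (2)·(1) + (-1)·(2) + (2)·(14) = 1
  c_6 = (0)·(-22) + (0)·(-5) + (1)·(-22) + (-5)·(-9) + (-3)·(11) + (0)·(1) + (0)·(2) + (1)·(14) = 4
  c_7 = (-1)·(-22) + (2)·(-5) + (3)·(-22) + (-16)·(-9) + (-8)·(11) + (-4)·(1) + (2)·(2) + (0)·(14) = 2
  c_8 = (0)·(-22) + (0)·(-5) + (0)·(-22) + (0)·(-9) + (0)·(11) + (-2)·(1) + (1)·(2) + (0)·(14) = 0
Base-2 expansion of each c_i:
  c_1 = 7 = 1·2^0 + 1·2^1 + 1·2^2
  c_2 = 1 = 1·2^0
  c_3 = 7 = 1·2^0 + 1·2^1 + 1·2^2
  c_4 = 0
  c_5 = 1 = 1·2^0
  c_6 = 4 = 0·2^0 + 0·2^1 + 1·2^2
  c_7 = 2 = 0·2^0 + 1·2^1
  c_8 = 0
p-restricted factor λ_0 = (1, 1, 1, 0, 1, 0, 0, 0)
p-restricted factor λ_1 = (1, 0, 1, 0, 0, 0, 1, 0)
p-restricted factor λ_2 = (1, 0, 1, 0, 0, 1, 0, 0)

((1, 1, 1, 0, 1, 0, 0, 0), (1, 0, 1, 0, 0, 0, 1, 0), (1, 0, 1, 0, 0, 1, 0, 0))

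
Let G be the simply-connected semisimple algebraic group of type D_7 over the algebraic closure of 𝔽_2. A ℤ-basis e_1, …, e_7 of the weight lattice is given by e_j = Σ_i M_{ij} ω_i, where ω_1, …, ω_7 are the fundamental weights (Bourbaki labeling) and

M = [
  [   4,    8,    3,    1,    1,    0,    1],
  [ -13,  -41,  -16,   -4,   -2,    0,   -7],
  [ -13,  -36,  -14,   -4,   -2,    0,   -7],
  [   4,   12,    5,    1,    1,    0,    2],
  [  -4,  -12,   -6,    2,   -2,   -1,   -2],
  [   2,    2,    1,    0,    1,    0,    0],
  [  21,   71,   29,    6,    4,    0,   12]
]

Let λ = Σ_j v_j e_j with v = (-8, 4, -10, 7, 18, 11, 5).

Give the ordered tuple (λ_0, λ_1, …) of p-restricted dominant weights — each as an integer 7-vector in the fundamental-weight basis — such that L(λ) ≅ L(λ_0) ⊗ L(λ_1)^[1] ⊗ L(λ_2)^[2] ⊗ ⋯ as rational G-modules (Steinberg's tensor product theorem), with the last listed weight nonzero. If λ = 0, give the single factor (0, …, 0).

((0, 1, 1, 1, 1, 0, 0),)

ω-coordinates c = M·v, v = (-8, 4, -10, 7, 18, 11, 5):
  c_1 = (4)·(-8) + (8)·(4) + (3)·(-10) + (1)·(7) + (1)·(18) + (0)·(11) + (1)·(5) = 0
  c_2 = (-13)·(-8) + (-41)·(4) + (-16)·(-10) + (-4)·(7) + (-2)·(18) + (0)·(11) + (-7)·(5) = 1
  c_3 = (-13)·(-8) + (-36)·(4) + (-14)·(-10) + (-4)·(7) + (-2)·(18) + (0)·(11) + (-7)·(5) = 1
  c_4 = (4)·(-8) + (12)·(4) + (5)·(-10) + (1)·(7) + (1)·(18) + (0)·(11) + (2)·(5) = 1
  c_5 = (-4)·(-8) + (-12)·(4) + (-6)·(-10) + (2)·(7) + (-2)·(18) + (-1)·(11) + (-2)·(5) = 1
  c_6 = (2)·(-8) + (2)·(4) + (1)·(-10) + (0)·(7) + (1)·(18) + (0)·(11) + (0)·(5) = 0
  c_7 = (21)·(-8) + (71)·(4) + (29)·(-10) + (6)·(7) + (4)·(18) + (0)·(11) + (12)·(5) = 0
p = 2; digits c_i = Σ_j d_{ij}·2^j, 0 ≤ d_{ij} < 2:
  c_1 = 0
  c_2 = 1 = 1·2^0
  c_3 = 1 = 1·2^0
  c_4 = 1 = 1·2^0
  c_5 = 1 = 1·2^0
  c_6 = 0
  c_7 = 0
p-restricted factor λ_0 = (0, 1, 1, 1, 1, 0, 0)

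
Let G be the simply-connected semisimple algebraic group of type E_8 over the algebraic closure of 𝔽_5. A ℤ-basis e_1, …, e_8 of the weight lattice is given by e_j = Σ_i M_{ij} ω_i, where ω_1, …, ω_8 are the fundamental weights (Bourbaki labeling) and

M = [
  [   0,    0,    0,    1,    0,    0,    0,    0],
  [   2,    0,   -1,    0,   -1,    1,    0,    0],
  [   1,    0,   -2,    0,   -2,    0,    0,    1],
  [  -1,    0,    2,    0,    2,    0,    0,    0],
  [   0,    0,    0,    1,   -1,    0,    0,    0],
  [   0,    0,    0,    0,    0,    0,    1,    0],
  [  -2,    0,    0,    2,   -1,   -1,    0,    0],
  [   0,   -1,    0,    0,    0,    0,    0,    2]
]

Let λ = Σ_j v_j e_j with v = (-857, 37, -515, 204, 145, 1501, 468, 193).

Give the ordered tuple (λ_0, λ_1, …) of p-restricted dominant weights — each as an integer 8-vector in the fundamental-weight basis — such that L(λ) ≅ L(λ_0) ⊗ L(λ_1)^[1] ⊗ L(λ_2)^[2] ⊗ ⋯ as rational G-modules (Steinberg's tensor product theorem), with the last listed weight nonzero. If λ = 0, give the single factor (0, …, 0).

((4, 2, 1, 2, 4, 3, 1, 4), (0, 1, 0, 3, 1, 3, 0, 4), (3, 1, 3, 4, 2, 3, 4, 3), (1, 1, 0, 0, 0, 3, 3, 2))

Change of basis e → ω: c = M·v where v = (-857, 37, -515, 204, 145, 1501, 468, 193):
  c_1 = (0)·(-857) + 0·37 + (0)·(-515) + 1·204 + 0·145 + 0·1501 + 0·468 + 0·193 = 204
  c_2 = (2)·(-857) + 0·37 + (-1)·(-515) + 0·204 + (-1)·(145) + 1·1501 + 0·468 + 0·193 = 157
  c_3 = (1)·(-857) + 0·37 + (-2)·(-515) + 0·204 + (-2)·(145) + 0·1501 + 0·468 + 1·193 = 76
  c_4 = (-1)·(-857) + 0·37 + (2)·(-515) + 0·204 + 2·145 + 0·1501 + 0·468 + 0·193 = 117
  c_5 = (0)·(-857) + 0·37 + (0)·(-515) + 1·204 + (-1)·(145) + 0·1501 + 0·468 + 0·193 = 59
  c_6 = (0)·(-857) + 0·37 + (0)·(-515) + 0·204 + 0·145 + 0·1501 + 1·468 + 0·193 = 468
  c_7 = (-2)·(-857) + 0·37 + (0)·(-515) + 2·204 + (-1)·(145) + (-1)·(1501) + 0·468 + 0·193 = 476
  c_8 = (0)·(-857) + (-1)·(37) + (0)·(-515) + 0·204 + 0·145 + 0·1501 + 0·468 + 2·193 = 349
p = 5; digits c_i = Σ_j d_{ij}·5^j, 0 ≤ d_{ij} < 5:
  c_1 = 204 = 4·5^0 + 0·5^1 + 3·5^2 + 1·5^3
  c_2 = 157 = 2·5^0 + 1·5^1 + 1·5^2 + 1·5^3
  c_3 = 76 = 1·5^0 + 0·5^1 + 3·5^2
  c_4 = 117 = 2·5^0 + 3·5^1 + 4·5^2
  c_5 = 59 = 4·5^0 + 1·5^1 + 2·5^2
  c_6 = 468 = 3·5^0 + 3·5^1 + 3·5^2 + 3·5^3
  c_7 = 476 = 1·5^0 + 0·5^1 + 4·5^2 + 3·5^3
  c_8 = 349 = 4·5^0 + 4·5^1 + 3·5^2 + 2·5^3
Factor λ_0 = (4, 2, 1, 2, 4, 3, 1, 4)
Factor λ_1 = (0, 1, 0, 3, 1, 3, 0, 4)
Factor λ_2 = (3, 1, 3, 4, 2, 3, 4, 3)
Factor λ_3 = (1, 1, 0, 0, 0, 3, 3, 2)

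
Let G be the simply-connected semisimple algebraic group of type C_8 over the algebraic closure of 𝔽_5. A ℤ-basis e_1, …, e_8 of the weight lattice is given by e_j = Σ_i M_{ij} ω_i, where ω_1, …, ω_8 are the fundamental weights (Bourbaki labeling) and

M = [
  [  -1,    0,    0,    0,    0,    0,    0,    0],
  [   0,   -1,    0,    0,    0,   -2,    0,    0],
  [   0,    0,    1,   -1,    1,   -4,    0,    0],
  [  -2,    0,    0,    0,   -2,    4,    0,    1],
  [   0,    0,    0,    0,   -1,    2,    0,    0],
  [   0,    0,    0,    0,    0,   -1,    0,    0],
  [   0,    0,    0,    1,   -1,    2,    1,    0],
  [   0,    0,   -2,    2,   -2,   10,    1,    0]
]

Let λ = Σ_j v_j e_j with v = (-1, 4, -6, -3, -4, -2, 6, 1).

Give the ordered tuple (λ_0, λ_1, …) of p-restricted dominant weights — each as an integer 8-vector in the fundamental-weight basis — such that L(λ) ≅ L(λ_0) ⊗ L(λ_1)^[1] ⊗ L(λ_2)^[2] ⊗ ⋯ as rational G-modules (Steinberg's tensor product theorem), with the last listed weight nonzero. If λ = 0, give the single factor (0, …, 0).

Change of basis e → ω: c = M·v where v = (-1, 4, -6, -3, -4, -2, 6, 1):
  c_1 = -1*-1 + 0*4 + 0*-6 + 0*-3 + 0*-4 + 0*-2 + 0*6 + 0*1 = 1
  c_2 = 0*-1 + -1*4 + 0*-6 + 0*-3 + 0*-4 + -2*-2 + 0*6 + 0*1 = 0
  c_3 = 0*-1 + 0*4 + 1*-6 + -1*-3 + 1*-4 + -4*-2 + 0*6 + 0*1 = 1
  c_4 = -2*-1 + 0*4 + 0*-6 + 0*-3 + -2*-4 + 4*-2 + 0*6 + 1*1 = 3
  c_5 = 0*-1 + 0*4 + 0*-6 + 0*-3 + -1*-4 + 2*-2 + 0*6 + 0*1 = 0
  c_6 = 0*-1 + 0*4 + 0*-6 + 0*-3 + 0*-4 + -1*-2 + 0*6 + 0*1 = 2
  c_7 = 0*-1 + 0*4 + 0*-6 + 1*-3 + -1*-4 + 2*-2 + 1*6 + 0*1 = 3
  c_8 = 0*-1 + 0*4 + -2*-6 + 2*-3 + -2*-4 + 10*-2 + 1*6 + 0*1 = 0
p = 5; digits c_i = Σ_j d_{ij}·5^j, 0 ≤ d_{ij} < 5:
  c_1 = 1 = 1·5^0
  c_2 = 0
  c_3 = 1 = 1·5^0
  c_4 = 3 = 3·5^0
  c_5 = 0
  c_6 = 2 = 2·5^0
  c_7 = 3 = 3·5^0
  c_8 = 0
λ_0 = (1, 0, 1, 3, 0, 2, 3, 0)

((1, 0, 1, 3, 0, 2, 3, 0),)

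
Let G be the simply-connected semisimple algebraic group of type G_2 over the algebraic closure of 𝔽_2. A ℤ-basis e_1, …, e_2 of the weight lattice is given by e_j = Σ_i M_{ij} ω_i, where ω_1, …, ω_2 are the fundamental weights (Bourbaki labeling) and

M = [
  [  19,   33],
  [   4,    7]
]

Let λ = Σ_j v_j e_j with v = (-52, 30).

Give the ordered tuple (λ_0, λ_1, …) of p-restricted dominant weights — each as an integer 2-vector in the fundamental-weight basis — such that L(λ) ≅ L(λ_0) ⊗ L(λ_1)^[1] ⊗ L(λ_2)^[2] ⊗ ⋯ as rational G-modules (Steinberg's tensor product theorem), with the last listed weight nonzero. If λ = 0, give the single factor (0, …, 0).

((0, 0), (1, 1))

Change of basis e → ω: c = M·v where v = (-52, 30):
  c_1 = (19)·(-52) + 33·30 = 2
  c_2 = (4)·(-52) + 7·30 = 2
Expand coordinatewise in base 2:
  c_1 = 2 = 0·2^0 + 1·2^1
  c_2 = 2 = 0·2^0 + 1·2^1
λ_0 = (0, 0)
λ_1 = (1, 1)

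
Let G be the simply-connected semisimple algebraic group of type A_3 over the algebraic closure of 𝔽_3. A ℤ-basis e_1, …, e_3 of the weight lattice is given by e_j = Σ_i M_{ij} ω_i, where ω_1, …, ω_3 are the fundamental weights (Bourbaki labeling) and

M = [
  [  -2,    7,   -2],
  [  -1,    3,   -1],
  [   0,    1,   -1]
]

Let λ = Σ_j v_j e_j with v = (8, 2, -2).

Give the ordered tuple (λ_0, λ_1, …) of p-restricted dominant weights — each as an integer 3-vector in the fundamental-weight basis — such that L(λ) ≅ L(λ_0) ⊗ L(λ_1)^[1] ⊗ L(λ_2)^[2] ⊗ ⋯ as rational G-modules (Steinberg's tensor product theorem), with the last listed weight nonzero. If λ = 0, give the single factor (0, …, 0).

Converting to the ω-basis (c_i = row i of M dotted with v = (8, 2, -2)):
  c_1 = -2*8 + 7*2 + -2*-2 = 2
  c_2 = -1*8 + 3*2 + -1*-2 = 0
  c_3 = 0*8 + 1*2 + -1*-2 = 4
p = 3; digits c_i = Σ_j d_{ij}·3^j, 0 ≤ d_{ij} < 3:
  c_1 = 2 = 2·3^0
  c_2 = 0
  c_3 = 4 = 1·3^0 + 1·3^1
Factor λ_0 = (2, 0, 1)
Factor λ_1 = (0, 0, 1)

((2, 0, 1), (0, 0, 1))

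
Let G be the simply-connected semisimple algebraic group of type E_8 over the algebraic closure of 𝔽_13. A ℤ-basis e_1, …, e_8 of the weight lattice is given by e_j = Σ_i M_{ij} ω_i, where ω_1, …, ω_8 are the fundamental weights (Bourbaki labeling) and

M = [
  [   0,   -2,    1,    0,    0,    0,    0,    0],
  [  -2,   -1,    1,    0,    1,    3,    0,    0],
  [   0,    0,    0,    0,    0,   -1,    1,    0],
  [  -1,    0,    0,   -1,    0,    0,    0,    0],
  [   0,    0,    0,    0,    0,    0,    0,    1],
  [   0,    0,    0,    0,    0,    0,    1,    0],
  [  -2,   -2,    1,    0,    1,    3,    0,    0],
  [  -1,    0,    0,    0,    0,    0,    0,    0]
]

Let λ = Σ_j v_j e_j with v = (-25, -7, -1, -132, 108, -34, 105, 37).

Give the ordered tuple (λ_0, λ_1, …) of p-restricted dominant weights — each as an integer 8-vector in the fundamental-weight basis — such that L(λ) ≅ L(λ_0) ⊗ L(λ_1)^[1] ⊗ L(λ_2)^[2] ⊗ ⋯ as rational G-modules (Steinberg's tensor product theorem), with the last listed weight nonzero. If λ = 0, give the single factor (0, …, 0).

((0, 10, 9, 1, 11, 1, 4, 12), (1, 4, 10, 12, 2, 8, 5, 1))

Change of basis e → ω: c = M·v where v = (-25, -7, -1, -132, 108, -34, 105, 37):
  c_1 = 0*-25 + -2*-7 + 1*-1 + 0*-132 + 0*108 + 0*-34 + 0*105 + 0*37 = 13
  c_2 = -2*-25 + -1*-7 + 1*-1 + 0*-132 + 1*108 + 3*-34 + 0*105 + 0*37 = 62
  c_3 = 0*-25 + 0*-7 + 0*-1 + 0*-132 + 0*108 + -1*-34 + 1*105 + 0*37 = 139
  c_4 = -1*-25 + 0*-7 + 0*-1 + -1*-132 + 0*108 + 0*-34 + 0*105 + 0*37 = 157
  c_5 = 0*-25 + 0*-7 + 0*-1 + 0*-132 + 0*108 + 0*-34 + 0*105 + 1*37 = 37
  c_6 = 0*-25 + 0*-7 + 0*-1 + 0*-132 + 0*108 + 0*-34 + 1*105 + 0*37 = 105
  c_7 = -2*-25 + -2*-7 + 1*-1 + 0*-132 + 1*108 + 3*-34 + 0*105 + 0*37 = 69
  c_8 = -1*-25 + 0*-7 + 0*-1 + 0*-132 + 0*108 + 0*-34 + 0*105 + 0*37 = 25
Expand coordinatewise in base 13:
  c_1 = 13 = 0·13^0 + 1·13^1
  c_2 = 62 = 10·13^0 + 4·13^1
  c_3 = 139 = 9·13^0 + 10·13^1
  c_4 = 157 = 1·13^0 + 12·13^1
  c_5 = 37 = 11·13^0 + 2·13^1
  c_6 = 105 = 1·13^0 + 8·13^1
  c_7 = 69 = 4·13^0 + 5·13^1
  c_8 = 25 = 12·13^0 + 1·13^1
p-restricted factor λ_0 = (0, 10, 9, 1, 11, 1, 4, 12)
p-restricted factor λ_1 = (1, 4, 10, 12, 2, 8, 5, 1)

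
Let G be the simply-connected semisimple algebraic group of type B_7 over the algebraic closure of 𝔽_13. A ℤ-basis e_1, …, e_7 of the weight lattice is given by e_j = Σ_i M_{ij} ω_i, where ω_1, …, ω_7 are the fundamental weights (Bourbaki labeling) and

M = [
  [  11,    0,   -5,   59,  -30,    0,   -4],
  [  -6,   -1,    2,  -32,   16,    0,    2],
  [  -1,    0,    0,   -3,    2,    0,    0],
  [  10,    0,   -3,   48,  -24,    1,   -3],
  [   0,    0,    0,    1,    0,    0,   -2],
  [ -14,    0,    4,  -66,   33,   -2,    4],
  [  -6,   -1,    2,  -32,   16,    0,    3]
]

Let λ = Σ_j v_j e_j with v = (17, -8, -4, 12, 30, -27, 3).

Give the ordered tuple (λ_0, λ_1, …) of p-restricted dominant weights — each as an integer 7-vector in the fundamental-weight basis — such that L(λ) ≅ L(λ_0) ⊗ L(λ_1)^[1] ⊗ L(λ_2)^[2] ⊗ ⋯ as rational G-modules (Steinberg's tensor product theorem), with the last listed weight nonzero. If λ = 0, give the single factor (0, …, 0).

((3, 0, 7, 2, 6, 10, 3),)

In the fundamental-weight basis, λ has coordinates c = M·v (v = (17, -8, -4, 12, 30, -27, 3)):
  c_1 = 11·17 + (0)·(-8) + (-5)·(-4) + 59·12 + (-30)·(30) + (0)·(-27) + (-4)·(3) = 3
  c_2 = (-6)·(17) + (-1)·(-8) + (2)·(-4) + (-32)·(12) + 16·30 + (0)·(-27) + 2·3 = 0
  c_3 = (-1)·(17) + (0)·(-8) + (0)·(-4) + (-3)·(12) + 2·30 + (0)·(-27) + 0·3 = 7
  c_4 = 10·17 + (0)·(-8) + (-3)·(-4) + 48·12 + (-24)·(30) + (1)·(-27) + (-3)·(3) = 2
  c_5 = 0·17 + (0)·(-8) + (0)·(-4) + 1·12 + 0·30 + (0)·(-27) + (-2)·(3) = 6
  c_6 = (-14)·(17) + (0)·(-8) + (4)·(-4) + (-66)·(12) + 33·30 + (-2)·(-27) + 4·3 = 10
  c_7 = (-6)·(17) + (-1)·(-8) + (2)·(-4) + (-32)·(12) + 16·30 + (0)·(-27) + 3·3 = 3
Base-13 expansion of each c_i:
  c_1 = 3 = 3·13^0
  c_2 = 0
  c_3 = 7 = 7·13^0
  c_4 = 2 = 2·13^0
  c_5 = 6 = 6·13^0
  c_6 = 10 = 10·13^0
  c_7 = 3 = 3·13^0
λ_0 = (3, 0, 7, 2, 6, 10, 3)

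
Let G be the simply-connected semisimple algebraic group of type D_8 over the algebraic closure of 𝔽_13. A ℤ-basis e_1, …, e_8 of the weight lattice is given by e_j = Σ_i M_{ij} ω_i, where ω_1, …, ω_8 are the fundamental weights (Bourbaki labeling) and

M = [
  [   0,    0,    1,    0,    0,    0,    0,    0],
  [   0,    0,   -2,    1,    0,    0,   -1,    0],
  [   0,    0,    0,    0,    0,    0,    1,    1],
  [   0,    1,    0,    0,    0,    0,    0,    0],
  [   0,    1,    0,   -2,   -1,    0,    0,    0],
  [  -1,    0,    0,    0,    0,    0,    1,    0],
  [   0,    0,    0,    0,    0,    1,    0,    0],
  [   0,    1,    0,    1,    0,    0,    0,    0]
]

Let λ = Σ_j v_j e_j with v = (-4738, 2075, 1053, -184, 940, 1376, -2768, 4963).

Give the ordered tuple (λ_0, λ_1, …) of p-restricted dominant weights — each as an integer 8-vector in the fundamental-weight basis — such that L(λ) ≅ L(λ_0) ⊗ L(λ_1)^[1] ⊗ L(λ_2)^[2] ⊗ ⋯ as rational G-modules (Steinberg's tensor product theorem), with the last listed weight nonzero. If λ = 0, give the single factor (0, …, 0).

((0, 10, 11, 8, 8, 7, 11, 6), (3, 10, 12, 3, 11, 8, 1, 2), (6, 2, 12, 12, 8, 11, 8, 11))

Change of basis e → ω: c = M·v where v = (-4738, 2075, 1053, -184, 940, 1376, -2768, 4963):
  c_1 = 0*-4738 + 0*2075 + 1*1053 + 0*-184 + 0*940 + 0*1376 + 0*-2768 + 0*4963 = 1053
  c_2 = 0*-4738 + 0*2075 + -2*1053 + 1*-184 + 0*940 + 0*1376 + -1*-2768 + 0*4963 = 478
  c_3 = 0*-4738 + 0*2075 + 0*1053 + 0*-184 + 0*940 + 0*1376 + 1*-2768 + 1*4963 = 2195
  c_4 = 0*-4738 + 1*2075 + 0*1053 + 0*-184 + 0*940 + 0*1376 + 0*-2768 + 0*4963 = 2075
  c_5 = 0*-4738 + 1*2075 + 0*1053 + -2*-184 + -1*940 + 0*1376 + 0*-2768 + 0*4963 = 1503
  c_6 = -1*-4738 + 0*2075 + 0*1053 + 0*-184 + 0*940 + 0*1376 + 1*-2768 + 0*4963 = 1970
  c_7 = 0*-4738 + 0*2075 + 0*1053 + 0*-184 + 0*940 + 1*1376 + 0*-2768 + 0*4963 = 1376
  c_8 = 0*-4738 + 1*2075 + 0*1053 + 1*-184 + 0*940 + 0*1376 + 0*-2768 + 0*4963 = 1891
Expand coordinatewise in base 13:
  c_1 = 1053 = 0·13^0 + 3·13^1 + 6·13^2
  c_2 = 478 = 10·13^0 + 10·13^1 + 2·13^2
  c_3 = 2195 = 11·13^0 + 12·13^1 + 12·13^2
  c_4 = 2075 = 8·13^0 + 3·13^1 + 12·13^2
  c_5 = 1503 = 8·13^0 + 11·13^1 + 8·13^2
  c_6 = 1970 = 7·13^0 + 8·13^1 + 11·13^2
  c_7 = 1376 = 11·13^0 + 1·13^1 + 8·13^2
  c_8 = 1891 = 6·13^0 + 2·13^1 + 11·13^2
λ_0 = (0, 10, 11, 8, 8, 7, 11, 6)
λ_1 = (3, 10, 12, 3, 11, 8, 1, 2)
λ_2 = (6, 2, 12, 12, 8, 11, 8, 11)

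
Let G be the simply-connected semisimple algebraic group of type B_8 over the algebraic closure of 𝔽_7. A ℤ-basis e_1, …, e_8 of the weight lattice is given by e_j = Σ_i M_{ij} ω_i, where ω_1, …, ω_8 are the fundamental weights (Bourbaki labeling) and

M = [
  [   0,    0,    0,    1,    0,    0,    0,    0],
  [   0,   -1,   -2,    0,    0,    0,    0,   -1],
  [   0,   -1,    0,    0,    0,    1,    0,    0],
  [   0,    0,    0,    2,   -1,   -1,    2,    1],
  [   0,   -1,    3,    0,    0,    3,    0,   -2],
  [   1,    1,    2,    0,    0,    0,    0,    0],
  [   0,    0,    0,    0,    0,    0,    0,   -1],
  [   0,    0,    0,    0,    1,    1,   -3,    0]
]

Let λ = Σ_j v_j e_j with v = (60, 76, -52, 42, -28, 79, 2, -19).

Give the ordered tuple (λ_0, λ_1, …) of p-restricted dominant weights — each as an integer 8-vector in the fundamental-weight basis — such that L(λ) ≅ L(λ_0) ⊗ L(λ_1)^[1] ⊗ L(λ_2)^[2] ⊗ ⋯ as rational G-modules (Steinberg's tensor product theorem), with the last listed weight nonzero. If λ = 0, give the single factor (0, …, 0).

In the fundamental-weight basis, λ has coordinates c = M·v (v = (60, 76, -52, 42, -28, 79, 2, -19)):
  c_1 = 0*60 + 0*76 + 0*-52 + 1*42 + 0*-28 + 0*79 + 0*2 + 0*-19 = 42
  c_2 = 0*60 + -1*76 + -2*-52 + 0*42 + 0*-28 + 0*79 + 0*2 + -1*-19 = 47
  c_3 = 0*60 + -1*76 + 0*-52 + 0*42 + 0*-28 + 1*79 + 0*2 + 0*-19 = 3
  c_4 = 0*60 + 0*76 + 0*-52 + 2*42 + -1*-28 + -1*79 + 2*2 + 1*-19 = 18
  c_5 = 0*60 + -1*76 + 3*-52 + 0*42 + 0*-28 + 3*79 + 0*2 + -2*-19 = 43
  c_6 = 1*60 + 1*76 + 2*-52 + 0*42 + 0*-28 + 0*79 + 0*2 + 0*-19 = 32
  c_7 = 0*60 + 0*76 + 0*-52 + 0*42 + 0*-28 + 0*79 + 0*2 + -1*-19 = 19
  c_8 = 0*60 + 0*76 + 0*-52 + 0*42 + 1*-28 + 1*79 + -3*2 + 0*-19 = 45
p = 7; digits c_i = Σ_j d_{ij}·7^j, 0 ≤ d_{ij} < 7:
  c_1 = 42 = 0·7^0 + 6·7^1
  c_2 = 47 = 5·7^0 + 6·7^1
  c_3 = 3 = 3·7^0
  c_4 = 18 = 4·7^0 + 2·7^1
  c_5 = 43 = 1·7^0 + 6·7^1
  c_6 = 32 = 4·7^0 + 4·7^1
  c_7 = 19 = 5·7^0 + 2·7^1
  c_8 = 45 = 3·7^0 + 6·7^1
p-restricted factor λ_0 = (0, 5, 3, 4, 1, 4, 5, 3)
p-restricted factor λ_1 = (6, 6, 0, 2, 6, 4, 2, 6)

((0, 5, 3, 4, 1, 4, 5, 3), (6, 6, 0, 2, 6, 4, 2, 6))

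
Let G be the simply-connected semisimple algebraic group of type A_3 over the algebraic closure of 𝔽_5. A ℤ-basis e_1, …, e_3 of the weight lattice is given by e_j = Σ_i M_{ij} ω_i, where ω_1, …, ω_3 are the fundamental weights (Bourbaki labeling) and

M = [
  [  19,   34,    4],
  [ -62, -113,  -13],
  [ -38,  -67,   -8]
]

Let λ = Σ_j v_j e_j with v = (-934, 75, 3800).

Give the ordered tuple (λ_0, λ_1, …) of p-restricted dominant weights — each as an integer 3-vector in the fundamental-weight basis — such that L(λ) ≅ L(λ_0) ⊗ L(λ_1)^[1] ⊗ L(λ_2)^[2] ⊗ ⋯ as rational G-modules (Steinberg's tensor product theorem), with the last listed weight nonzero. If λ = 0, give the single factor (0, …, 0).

((4, 3, 2), (0, 1, 3), (0, 1, 2))

ω-coordinates c = M·v, v = (-934, 75, 3800):
  c_1 = (19)·(-934) + 34·75 + 4·3800 = 4
  c_2 = (-62)·(-934) + (-113)·(75) + (-13)·(3800) = 33
  c_3 = (-38)·(-934) + (-67)·(75) + (-8)·(3800) = 67
Base-5 expansion of each c_i:
  c_1 = 4 = 4·5^0
  c_2 = 33 = 3·5^0 + 1·5^1 + 1·5^2
  c_3 = 67 = 2·5^0 + 3·5^1 + 2·5^2
p-restricted factor λ_0 = (4, 3, 2)
p-restricted factor λ_1 = (0, 1, 3)
p-restricted factor λ_2 = (0, 1, 2)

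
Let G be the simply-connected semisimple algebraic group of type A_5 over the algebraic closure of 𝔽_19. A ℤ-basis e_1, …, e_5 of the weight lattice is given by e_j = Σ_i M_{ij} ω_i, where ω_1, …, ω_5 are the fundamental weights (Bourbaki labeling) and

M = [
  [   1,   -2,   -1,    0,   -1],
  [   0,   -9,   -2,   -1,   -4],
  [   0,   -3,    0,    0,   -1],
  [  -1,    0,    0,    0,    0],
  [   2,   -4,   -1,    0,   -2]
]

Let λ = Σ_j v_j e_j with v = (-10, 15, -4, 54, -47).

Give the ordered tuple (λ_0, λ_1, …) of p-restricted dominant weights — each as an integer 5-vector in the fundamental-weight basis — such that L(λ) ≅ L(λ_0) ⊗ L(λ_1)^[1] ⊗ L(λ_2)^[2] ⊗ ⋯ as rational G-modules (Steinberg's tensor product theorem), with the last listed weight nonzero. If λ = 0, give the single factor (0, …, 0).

Converting to the ω-basis (c_i = row i of M dotted with v = (-10, 15, -4, 54, -47)):
  c_1 = 1*-10 + -2*15 + -1*-4 + 0*54 + -1*-47 = 11
  c_2 = 0*-10 + -9*15 + -2*-4 + -1*54 + -4*-47 = 7
  c_3 = 0*-10 + -3*15 + 0*-4 + 0*54 + -1*-47 = 2
  c_4 = -1*-10 + 0*15 + 0*-4 + 0*54 + 0*-47 = 10
  c_5 = 2*-10 + -4*15 + -1*-4 + 0*54 + -2*-47 = 18
Base-19 expansion of each c_i:
  c_1 = 11 = 11·19^0
  c_2 = 7 = 7·19^0
  c_3 = 2 = 2·19^0
  c_4 = 10 = 10·19^0
  c_5 = 18 = 18·19^0
p-restricted factor λ_0 = (11, 7, 2, 10, 18)

((11, 7, 2, 10, 18),)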